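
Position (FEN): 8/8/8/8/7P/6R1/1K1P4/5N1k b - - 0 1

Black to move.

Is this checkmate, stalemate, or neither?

stalemate

Black to move; black king on h1.
In check: no.
King squares — g1: attacked by Rg3; g2: attacked by Rg3; h2: attacked by Nf1.
Legal moves for Black: none.
Not in check and no legal moves → stalemate.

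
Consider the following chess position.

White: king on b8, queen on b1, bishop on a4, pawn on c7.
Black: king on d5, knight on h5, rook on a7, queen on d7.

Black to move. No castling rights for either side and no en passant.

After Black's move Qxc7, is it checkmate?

After Qxc7: white king on b8; in check: yes, from the black queen on c7.
King squares — a7: attacked by Qc7; b7: attacked by Ra7; c7: attacked by Ra7; a8: attacked by Ra7; c8: attacked by Qc7.
White has no legal moves → checkmate.

yes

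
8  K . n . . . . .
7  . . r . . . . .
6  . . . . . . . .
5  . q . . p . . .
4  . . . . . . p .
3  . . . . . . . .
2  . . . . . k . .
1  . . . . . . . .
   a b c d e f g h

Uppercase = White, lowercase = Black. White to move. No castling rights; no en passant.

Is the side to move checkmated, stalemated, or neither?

stalemate

White to move; white king on a8.
In check: no.
King squares — a7: attacked by Rc7; b7: attacked by Qb5; b8: attacked by Qb5.
Legal moves for White: none.
Not in check and no legal moves → stalemate.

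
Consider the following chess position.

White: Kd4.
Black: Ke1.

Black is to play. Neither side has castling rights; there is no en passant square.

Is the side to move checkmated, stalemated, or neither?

neither

Black to move; black king on e1.
In check: no.
Legal moves for Black: Kf2, Ke2, Kd2, Kf1, Kd1.
Black has 5 legal moves and is not in check → neither.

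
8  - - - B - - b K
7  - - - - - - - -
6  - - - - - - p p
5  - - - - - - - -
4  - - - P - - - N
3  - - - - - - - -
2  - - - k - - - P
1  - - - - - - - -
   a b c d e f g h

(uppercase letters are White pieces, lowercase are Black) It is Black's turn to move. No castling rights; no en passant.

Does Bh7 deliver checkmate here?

After Bh7: white king on h8; in check: no.
White is not in check, so this cannot be checkmate.

no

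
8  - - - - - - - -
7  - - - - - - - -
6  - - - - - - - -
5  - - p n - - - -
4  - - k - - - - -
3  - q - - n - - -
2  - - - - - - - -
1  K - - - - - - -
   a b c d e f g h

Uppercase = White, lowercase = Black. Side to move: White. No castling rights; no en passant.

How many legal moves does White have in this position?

0

White to move; king on a1.
In check: no.
Legal moves: none.
Count: 0.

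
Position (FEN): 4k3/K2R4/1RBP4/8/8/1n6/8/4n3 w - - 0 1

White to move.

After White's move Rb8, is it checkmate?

yes

After Rb8: black king on e8; in check: yes, from the white rook on b8.
King squares — d7: attacked by Bc6; e7: attacked by Pd6; f7: attacked by Rd7; d8: attacked by Rd7; f8: attacked by Rb8.
Black has no legal moves → checkmate.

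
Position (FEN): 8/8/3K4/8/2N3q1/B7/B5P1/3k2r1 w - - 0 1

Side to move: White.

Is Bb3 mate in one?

no

After Bb3: black king on d1; in check: yes, from the white bishop on b3.
Black has 2 legal replies: Ke2, Ke1.
In check but a legal move exists → not checkmate.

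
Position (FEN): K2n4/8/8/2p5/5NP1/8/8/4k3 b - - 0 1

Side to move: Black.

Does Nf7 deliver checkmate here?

After Nf7: white king on a8; in check: no.
White is not in check, so this cannot be checkmate.

no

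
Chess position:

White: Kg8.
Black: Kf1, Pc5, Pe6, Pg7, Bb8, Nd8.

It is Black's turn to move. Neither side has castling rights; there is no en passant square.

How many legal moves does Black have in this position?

Black to move; king on f1.
In check: no.
Legal moves: Nf7, Nb7, Nc6, Bc7, Ba7, Bd6, Be5, Bf4, Bg3, Bh2, Kg2, Kf2, Ke2, Kg1, Ke1, g6, e5, c4, g5.
Count: 19.

19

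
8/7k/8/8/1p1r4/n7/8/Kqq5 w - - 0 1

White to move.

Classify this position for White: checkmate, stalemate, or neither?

checkmate

White to move; white king on a1.
In check: yes, from the black queen on b1.
King squares — b1: attacked by Qc1; a2: attacked by Qb1; b2: attacked by Qb1.
Legal moves for White: none.
In check with no legal moves → checkmate.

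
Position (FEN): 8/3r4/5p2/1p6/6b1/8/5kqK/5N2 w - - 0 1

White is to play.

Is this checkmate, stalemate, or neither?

White to move; white king on h2.
In check: yes, from the black queen on g2.
King squares — g1: attacked by Kf2; h1: attacked by Qg2; g2: attacked by Kf2; g3: attacked by Kf2; h3: attacked by Qg2.
Legal moves for White: none.
In check with no legal moves → checkmate.

checkmate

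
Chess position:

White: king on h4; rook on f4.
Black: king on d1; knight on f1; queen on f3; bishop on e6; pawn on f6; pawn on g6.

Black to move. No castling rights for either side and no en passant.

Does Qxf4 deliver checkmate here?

After Qxf4: white king on h4; in check: yes, from the black queen on f4.
King squares — g3: attacked by Nf1; h3: attacked by Be6; g4: attacked by Qf4; g5: attacked by Qf4; h5: attacked by Pg6.
White has no legal moves → checkmate.

yes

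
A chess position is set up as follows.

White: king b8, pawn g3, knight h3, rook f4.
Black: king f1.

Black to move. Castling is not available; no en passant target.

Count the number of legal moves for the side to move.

3

Black to move; king on f1.
In check: yes, from the white rook on f4.
Legal moves: Kg2, Ke2, Ke1.
Count: 3.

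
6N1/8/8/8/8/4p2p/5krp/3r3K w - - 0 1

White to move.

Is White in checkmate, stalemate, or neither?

White to move; white king on h1.
In check: yes, from the black rook on d1.
King squares — g1: attacked by Rd1; g2: attacked by Kf2; h2: attacked by Rg2.
Legal moves for White: none.
In check with no legal moves → checkmate.

checkmate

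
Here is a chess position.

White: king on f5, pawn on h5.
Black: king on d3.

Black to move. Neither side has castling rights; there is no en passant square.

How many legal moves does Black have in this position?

7

Black to move; king on d3.
In check: no.
Legal moves: Kd4, Kc4, Ke3, Kc3, Ke2, Kd2, Kc2.
Count: 7.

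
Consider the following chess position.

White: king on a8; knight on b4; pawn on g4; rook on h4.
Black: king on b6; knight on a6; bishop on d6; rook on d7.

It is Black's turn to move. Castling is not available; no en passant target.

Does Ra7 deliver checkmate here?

After Ra7: white king on a8; in check: yes, from the black rook on a7.
King squares — a7: attacked by Kb6; b7: attacked by Kb6; b8: attacked by Na6.
White has no legal moves → checkmate.

yes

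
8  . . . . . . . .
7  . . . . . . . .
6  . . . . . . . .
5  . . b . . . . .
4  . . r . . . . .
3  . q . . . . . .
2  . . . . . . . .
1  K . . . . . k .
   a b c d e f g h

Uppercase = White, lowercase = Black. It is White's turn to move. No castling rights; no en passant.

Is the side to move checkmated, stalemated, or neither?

White to move; white king on a1.
In check: no.
King squares — b1: attacked by Qb3; a2: attacked by Qb3; b2: attacked by Qb3.
Legal moves for White: none.
Not in check and no legal moves → stalemate.

stalemate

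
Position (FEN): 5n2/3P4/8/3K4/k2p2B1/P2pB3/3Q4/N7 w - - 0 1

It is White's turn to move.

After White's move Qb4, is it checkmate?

After Qb4: black king on a4; in check: yes, from the white queen on b4.
King squares — a3: attacked by Qb4; b3: attacked by Na1; b4: attacked by Pa3; a5: attacked by Qb4; b5: attacked by Qb4.
Black has no legal moves → checkmate.

yes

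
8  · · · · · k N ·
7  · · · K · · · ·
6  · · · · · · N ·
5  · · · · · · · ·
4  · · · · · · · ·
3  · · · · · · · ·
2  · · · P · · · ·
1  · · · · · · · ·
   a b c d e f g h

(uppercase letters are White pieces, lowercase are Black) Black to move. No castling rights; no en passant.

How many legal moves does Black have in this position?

Black to move; king on f8.
In check: yes, from the white knight on g6.
Legal moves: Kxg8, Kg7, Kf7.
Count: 3.

3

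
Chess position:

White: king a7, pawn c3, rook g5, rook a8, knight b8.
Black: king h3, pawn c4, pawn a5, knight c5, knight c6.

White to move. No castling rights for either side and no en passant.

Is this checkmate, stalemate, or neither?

White to move; white king on a7.
In check: yes, from the black knight on c6.
Legal moves for White: Kb6, Nxc6.
White is in check but has 2 legal moves → neither.

neither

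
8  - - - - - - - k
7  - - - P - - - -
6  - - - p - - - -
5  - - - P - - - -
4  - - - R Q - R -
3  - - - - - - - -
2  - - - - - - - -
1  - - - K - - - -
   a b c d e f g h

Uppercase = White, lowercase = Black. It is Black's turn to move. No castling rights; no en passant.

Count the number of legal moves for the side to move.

0

Black to move; king on h8.
In check: no.
Legal moves: none.
Count: 0.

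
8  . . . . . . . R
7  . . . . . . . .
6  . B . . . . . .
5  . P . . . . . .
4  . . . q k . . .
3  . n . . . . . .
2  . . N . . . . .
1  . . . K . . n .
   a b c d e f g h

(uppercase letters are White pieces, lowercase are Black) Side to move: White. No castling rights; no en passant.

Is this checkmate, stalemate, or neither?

neither

White to move; white king on d1.
In check: yes, from the black queen on d4.
Legal moves for White: Ke1, Bxd4, Nxd4.
White is in check but has 3 legal moves → neither.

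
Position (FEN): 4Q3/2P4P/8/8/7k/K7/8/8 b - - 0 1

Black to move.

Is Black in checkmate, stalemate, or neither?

neither

Black to move; black king on h4.
In check: no.
Legal moves for Black: Kg5, Kg4, Kh3, Kg3.
Black has 4 legal moves and is not in check → neither.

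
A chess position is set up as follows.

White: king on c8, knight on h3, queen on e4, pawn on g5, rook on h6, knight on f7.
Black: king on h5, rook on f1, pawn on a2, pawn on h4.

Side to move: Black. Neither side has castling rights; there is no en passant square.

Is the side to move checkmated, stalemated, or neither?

checkmate

Black to move; black king on h5.
In check: yes, from the white rook on h6.
King squares — g4: attacked by Qe4; h4: own pawn; g5: attacked by Nh3; g6: attacked by Qe4; h6: attacked by Pg5.
Legal moves for Black: none.
In check with no legal moves → checkmate.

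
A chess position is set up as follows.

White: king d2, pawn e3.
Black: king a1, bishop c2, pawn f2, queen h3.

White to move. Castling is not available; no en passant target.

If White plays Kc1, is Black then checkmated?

no

After Kc1: black king on a1; in check: no.
Black is not in check, so this cannot be checkmate.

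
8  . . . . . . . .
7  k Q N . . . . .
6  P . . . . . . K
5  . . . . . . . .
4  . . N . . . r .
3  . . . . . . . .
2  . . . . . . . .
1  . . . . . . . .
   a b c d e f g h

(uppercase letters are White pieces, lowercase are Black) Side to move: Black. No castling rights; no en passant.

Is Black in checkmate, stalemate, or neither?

Black to move; black king on a7.
In check: yes, from the white queen on b7.
King squares — a6: attacked by Qb7; b6: attacked by Nc4; b7: attacked by Pa6; a8: attacked by Qb7; b8: attacked by Qb7.
Legal moves for Black: none.
In check with no legal moves → checkmate.

checkmate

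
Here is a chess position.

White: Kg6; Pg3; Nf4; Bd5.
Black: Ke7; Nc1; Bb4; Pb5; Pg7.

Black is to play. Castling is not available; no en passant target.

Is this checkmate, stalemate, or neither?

neither

Black to move; black king on e7.
In check: no.
Legal moves for Black: Kf8, Ke8, Kd8, Kd7, Kd6, Bd6, Bc5, Ba5, Bc3, Ba3, Bd2, Be1, Nd3, Nb3, Ne2, Na2.
Black has 16 legal moves and is not in check → neither.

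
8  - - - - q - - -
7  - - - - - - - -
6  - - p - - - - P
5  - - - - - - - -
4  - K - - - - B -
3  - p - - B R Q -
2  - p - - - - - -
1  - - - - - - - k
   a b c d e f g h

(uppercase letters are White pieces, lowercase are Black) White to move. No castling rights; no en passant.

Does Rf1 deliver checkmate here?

yes

After Rf1: black king on h1; in check: yes, from the white rook on f1.
King squares — g1: attacked by Rf1; g2: attacked by Qg3; h2: attacked by Qg3.
Black has no legal moves → checkmate.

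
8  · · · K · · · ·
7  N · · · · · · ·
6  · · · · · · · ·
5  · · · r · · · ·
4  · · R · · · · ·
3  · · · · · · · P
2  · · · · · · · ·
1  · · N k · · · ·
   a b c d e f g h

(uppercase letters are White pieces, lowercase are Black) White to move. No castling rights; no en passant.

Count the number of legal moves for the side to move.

White to move; king on d8.
In check: yes, from the black rook on d5.
Legal moves: Ke8, Kc8, Ke7, Kc7.
Count: 4.

4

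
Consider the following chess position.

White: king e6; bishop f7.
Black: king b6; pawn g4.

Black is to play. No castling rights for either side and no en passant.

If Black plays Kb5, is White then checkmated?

After Kb5: white king on e6; in check: no.
White is not in check, so this cannot be checkmate.

no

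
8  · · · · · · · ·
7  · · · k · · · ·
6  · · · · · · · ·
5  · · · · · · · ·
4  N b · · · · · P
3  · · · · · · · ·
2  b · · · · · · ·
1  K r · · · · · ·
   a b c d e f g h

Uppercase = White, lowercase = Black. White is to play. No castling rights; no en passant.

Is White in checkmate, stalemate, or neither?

neither

White to move; white king on a1.
In check: yes, from the black rook on b1.
Legal moves for White: Kxa2.
White is in check but has 1 legal move → neither.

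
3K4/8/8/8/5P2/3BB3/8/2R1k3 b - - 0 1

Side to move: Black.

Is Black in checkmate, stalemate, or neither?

Black to move; black king on e1.
In check: yes, from the white rook on c1.
King squares — d1: attacked by Rc1; f1: attacked by Rc1; d2: attacked by Be3; e2: attacked by Bd3; f2: attacked by Be3.
Legal moves for Black: none.
In check with no legal moves → checkmate.

checkmate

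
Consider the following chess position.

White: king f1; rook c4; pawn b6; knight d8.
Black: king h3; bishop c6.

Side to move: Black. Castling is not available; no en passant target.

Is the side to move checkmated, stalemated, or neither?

neither

Black to move; black king on h3.
In check: no.
Legal moves for Black: Be8, Ba8, Bd7, Bb7, Bd5, Bb5, Be4, Ba4, Bf3, Bg2+, Bh1, Kg3, Kh2.
Black has 13 legal moves and is not in check → neither.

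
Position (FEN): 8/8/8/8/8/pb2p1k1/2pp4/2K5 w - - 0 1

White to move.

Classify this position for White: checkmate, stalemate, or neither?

White to move; white king on c1.
In check: yes, from the black pawn on d2.
King squares — b1: attacked by Pc2; d1: attacked by Pc2; b2: attacked by Pa3; c2: attacked by Bb3; d2: attacked by Pe3.
Legal moves for White: none.
In check with no legal moves → checkmate.

checkmate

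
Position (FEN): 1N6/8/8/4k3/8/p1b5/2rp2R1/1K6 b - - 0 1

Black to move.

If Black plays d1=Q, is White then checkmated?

After d1=Q: white king on b1; in check: yes, from the black queen on d1.
King squares — a1: attacked by Qd1; c1: attacked by Qd1; a2: attacked by Rc2; b2: attacked by Rc2; c2: attacked by Qd1.
White has no legal moves → checkmate.

yes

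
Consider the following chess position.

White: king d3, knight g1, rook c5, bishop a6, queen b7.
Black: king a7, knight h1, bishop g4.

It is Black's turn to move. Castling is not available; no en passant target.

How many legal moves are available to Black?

0

Black to move; king on a7.
In check: yes, from the white queen on b7.
Legal moves: none.
Count: 0.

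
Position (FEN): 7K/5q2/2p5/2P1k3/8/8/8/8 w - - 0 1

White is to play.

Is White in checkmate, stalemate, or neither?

White to move; white king on h8.
In check: no.
King squares — g7: attacked by Qf7; h7: attacked by Qf7; g8: attacked by Qf7.
Legal moves for White: none.
Not in check and no legal moves → stalemate.

stalemate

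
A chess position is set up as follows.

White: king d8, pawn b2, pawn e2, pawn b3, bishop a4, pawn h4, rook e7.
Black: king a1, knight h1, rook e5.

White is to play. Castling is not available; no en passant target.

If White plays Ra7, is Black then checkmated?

no

After Ra7: black king on a1; in check: no.
Black is not in check, so this cannot be checkmate.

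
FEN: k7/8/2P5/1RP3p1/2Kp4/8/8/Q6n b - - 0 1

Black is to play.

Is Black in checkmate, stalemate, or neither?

checkmate

Black to move; black king on a8.
In check: yes, from the white queen on a1.
King squares — a7: attacked by Qa1; b7: attacked by Rb5; b8: attacked by Rb5.
Legal moves for Black: none.
In check with no legal moves → checkmate.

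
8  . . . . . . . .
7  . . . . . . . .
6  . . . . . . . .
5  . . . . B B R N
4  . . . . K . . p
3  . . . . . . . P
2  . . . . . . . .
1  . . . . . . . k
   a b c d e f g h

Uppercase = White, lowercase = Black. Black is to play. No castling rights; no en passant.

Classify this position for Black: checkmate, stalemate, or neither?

Black to move; black king on h1.
In check: no.
King squares — g1: attacked by Rg5; g2: attacked by Rg5; h2: attacked by Be5.
Legal moves for Black: none.
Not in check and no legal moves → stalemate.

stalemate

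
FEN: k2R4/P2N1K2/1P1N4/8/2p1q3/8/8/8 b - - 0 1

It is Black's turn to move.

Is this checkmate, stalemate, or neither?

checkmate

Black to move; black king on a8.
In check: yes, from the white rook on d8.
King squares — a7: attacked by Pb6; b7: attacked by Nd6; b8: attacked by Pa7.
Legal moves for Black: none.
In check with no legal moves → checkmate.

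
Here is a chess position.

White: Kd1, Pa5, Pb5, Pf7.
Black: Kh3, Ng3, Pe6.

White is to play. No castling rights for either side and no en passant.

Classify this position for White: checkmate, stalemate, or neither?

White to move; white king on d1.
In check: no.
Legal moves for White: Kd2, Kc2, Ke1, Kc1, f8=Q, f8=R, f8=B, f8=N, b6, a6.
White has 10 legal moves and is not in check → neither.

neither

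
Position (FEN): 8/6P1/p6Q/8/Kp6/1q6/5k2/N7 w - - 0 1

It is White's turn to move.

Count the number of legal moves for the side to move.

White to move; king on a4.
In check: yes, from the black queen on b3.
Legal moves: Ka5, Kxb3, Nxb3.
Count: 3.

3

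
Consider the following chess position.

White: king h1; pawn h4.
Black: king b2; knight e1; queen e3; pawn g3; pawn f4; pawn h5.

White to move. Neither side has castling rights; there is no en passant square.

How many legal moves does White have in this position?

White to move; king on h1.
In check: no.
Legal moves: none.
Count: 0.

0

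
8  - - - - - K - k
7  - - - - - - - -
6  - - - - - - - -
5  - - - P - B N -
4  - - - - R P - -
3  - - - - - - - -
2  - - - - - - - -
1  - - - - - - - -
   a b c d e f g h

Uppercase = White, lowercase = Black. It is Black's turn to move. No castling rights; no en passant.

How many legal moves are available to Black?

Black to move; king on h8.
In check: no.
Legal moves: none.
Count: 0.

0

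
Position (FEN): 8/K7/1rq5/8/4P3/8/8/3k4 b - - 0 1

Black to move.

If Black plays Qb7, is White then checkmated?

After Qb7: white king on a7; in check: yes, from the black queen on b7.
King squares — a6: attacked by Rb6; b6: attacked by Qb7; b7: attacked by Rb6; a8: attacked by Qb7; b8: attacked by Qb7.
White has no legal moves → checkmate.

yes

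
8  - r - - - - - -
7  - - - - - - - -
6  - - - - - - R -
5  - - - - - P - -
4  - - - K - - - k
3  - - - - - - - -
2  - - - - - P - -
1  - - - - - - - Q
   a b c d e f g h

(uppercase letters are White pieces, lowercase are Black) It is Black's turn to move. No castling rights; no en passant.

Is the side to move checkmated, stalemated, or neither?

Black to move; black king on h4.
In check: yes, from the white queen on h1.
King squares — g3: attacked by Pf2; h3: attacked by Qh1; g4: attacked by Rg6; g5: attacked by Rg6; h5: attacked by Qh1.
Legal moves for Black: none.
In check with no legal moves → checkmate.

checkmate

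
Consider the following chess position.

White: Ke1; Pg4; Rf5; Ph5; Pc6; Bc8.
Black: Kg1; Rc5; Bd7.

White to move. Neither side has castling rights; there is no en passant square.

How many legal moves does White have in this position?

21

White to move; king on e1.
In check: no.
Legal moves: Bxd7, Bb7, Ba6, Rf8, Rf7, Rf6, Rg5, Re5, Rd5, Rxc5, Rf4, Rf3, Rf2, Rf1+, Ke2, Kd2, Kd1, cxd7, c7, h6, g5.
Count: 21.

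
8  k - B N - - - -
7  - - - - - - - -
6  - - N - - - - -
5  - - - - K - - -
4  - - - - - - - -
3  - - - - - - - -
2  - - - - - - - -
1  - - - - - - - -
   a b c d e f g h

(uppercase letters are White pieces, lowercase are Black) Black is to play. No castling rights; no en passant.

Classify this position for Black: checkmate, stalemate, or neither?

Black to move; black king on a8.
In check: no.
King squares — a7: attacked by Nc6; b7: attacked by Bc8; b8: attacked by Nc6.
Legal moves for Black: none.
Not in check and no legal moves → stalemate.

stalemate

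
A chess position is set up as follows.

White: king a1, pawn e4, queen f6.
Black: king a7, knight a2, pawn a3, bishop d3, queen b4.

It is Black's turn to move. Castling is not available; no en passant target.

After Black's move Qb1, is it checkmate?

yes

After Qb1: white king on a1; in check: yes, from the black queen on b1.
King squares — b1: attacked by Bd3; a2: attacked by Qb1; b2: attacked by Qb1.
White has no legal moves → checkmate.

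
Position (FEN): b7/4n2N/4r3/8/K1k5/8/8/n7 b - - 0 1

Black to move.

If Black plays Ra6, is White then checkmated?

yes

After Ra6: white king on a4; in check: yes, from the black rook on a6.
King squares — a3: attacked by Ra6; b3: attacked by Na1; b4: attacked by Kc4; a5: attacked by Ra6; b5: attacked by Kc4.
White has no legal moves → checkmate.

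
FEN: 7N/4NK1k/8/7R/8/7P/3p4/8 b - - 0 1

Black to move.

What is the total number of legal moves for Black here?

Black to move; king on h7.
In check: yes, from the white rook on h5.
Legal moves: none.
Count: 0.

0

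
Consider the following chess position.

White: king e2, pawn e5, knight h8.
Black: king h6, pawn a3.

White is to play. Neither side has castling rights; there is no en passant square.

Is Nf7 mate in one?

After Nf7: black king on h6; in check: yes, from the white knight on f7.
Black has 4 legal replies: Kh7, Kg7, Kg6, Kh5.
In check but a legal move exists → not checkmate.

no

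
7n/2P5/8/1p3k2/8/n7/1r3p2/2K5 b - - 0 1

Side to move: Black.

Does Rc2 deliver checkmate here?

After Rc2: white king on c1; in check: yes, from the black rook on c2.
White has 1 legal reply: Kd1.
In check but a legal move exists → not checkmate.

no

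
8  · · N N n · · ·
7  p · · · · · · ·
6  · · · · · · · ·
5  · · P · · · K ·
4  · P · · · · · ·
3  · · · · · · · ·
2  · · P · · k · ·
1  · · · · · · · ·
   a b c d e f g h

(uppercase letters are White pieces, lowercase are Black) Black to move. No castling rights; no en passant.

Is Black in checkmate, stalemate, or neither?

Black to move; black king on f2.
In check: no.
Legal moves for Black: Ng7, Nc7, Nf6, Nd6, Kg3, Kf3, Ke3, Kg2, Ke2, Kg1, Kf1, Ke1, a6, a5.
Black has 14 legal moves and is not in check → neither.

neither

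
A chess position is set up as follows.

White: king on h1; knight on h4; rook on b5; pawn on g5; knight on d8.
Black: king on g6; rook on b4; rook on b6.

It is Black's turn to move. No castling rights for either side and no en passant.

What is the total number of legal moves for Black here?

Black to move; king on g6.
In check: yes, from the white knight on h4.
Legal moves: Kh7, Kg7, Kh5, Rxh4+.
Count: 4.

4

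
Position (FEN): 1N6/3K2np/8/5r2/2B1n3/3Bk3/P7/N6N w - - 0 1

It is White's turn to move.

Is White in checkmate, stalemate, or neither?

White to move; white king on d7.
In check: no.
Legal moves for White include: Nc6, Na6, Kd8, Kc8, Ke7, Kc7, Kc6, Bg8, Bf7, Be6, Ba6, Bd5, Bb5, Bb3, Bxe4, Be2, Bc2, Bf1, ... (list truncated; more exist).
White has legal moves and is not in check → neither.

neither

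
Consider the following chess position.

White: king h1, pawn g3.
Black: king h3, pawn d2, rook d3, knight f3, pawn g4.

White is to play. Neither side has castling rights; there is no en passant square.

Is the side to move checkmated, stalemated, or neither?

White to move; white king on h1.
In check: no.
King squares — g1: attacked by Nf3; g2: attacked by Kh3; h2: attacked by Nf3.
Legal moves for White: none.
Not in check and no legal moves → stalemate.

stalemate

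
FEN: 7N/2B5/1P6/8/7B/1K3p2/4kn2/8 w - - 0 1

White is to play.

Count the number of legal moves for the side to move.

White to move; king on b3.
In check: no.
Legal moves: Nf7, Ng6, Bcd8, Bb8, Bd6, Be5, Bf4, Bcg3, Bh2, Bhd8, Be7, Bf6, Bg5, Bhg3, Bxf2, Kc4, Kb4, Ka4, Kc3, Ka3, Kc2, Kb2, Ka2, b7.
Count: 24.

24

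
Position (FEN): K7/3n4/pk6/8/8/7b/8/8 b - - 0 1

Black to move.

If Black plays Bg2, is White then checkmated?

yes

After Bg2: white king on a8; in check: yes, from the black bishop on g2.
King squares — a7: attacked by Kb6; b7: attacked by Bg2; b8: attacked by Nd7.
White has no legal moves → checkmate.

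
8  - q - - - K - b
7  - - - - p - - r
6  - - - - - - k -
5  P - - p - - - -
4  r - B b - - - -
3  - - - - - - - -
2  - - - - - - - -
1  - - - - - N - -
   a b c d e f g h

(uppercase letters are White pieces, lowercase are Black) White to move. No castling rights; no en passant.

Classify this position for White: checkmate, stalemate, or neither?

checkmate

White to move; white king on f8.
In check: yes, from the black queen on b8.
King squares — e7: attacked by Rh7; f7: attacked by Kg6; g7: attacked by Bd4; e8: attacked by Qb8; g8: attacked by Qb8.
Legal moves for White: none.
In check with no legal moves → checkmate.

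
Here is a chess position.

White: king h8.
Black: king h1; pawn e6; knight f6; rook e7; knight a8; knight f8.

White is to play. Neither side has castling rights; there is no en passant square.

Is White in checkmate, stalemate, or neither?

White to move; white king on h8.
In check: no.
King squares — g7: attacked by Re7; h7: attacked by Nf6; g8: attacked by Nf6.
Legal moves for White: none.
Not in check and no legal moves → stalemate.

stalemate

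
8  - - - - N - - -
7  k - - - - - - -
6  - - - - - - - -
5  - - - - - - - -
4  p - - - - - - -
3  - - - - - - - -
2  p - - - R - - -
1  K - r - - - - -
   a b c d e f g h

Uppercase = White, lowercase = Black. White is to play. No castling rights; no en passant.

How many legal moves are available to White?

White to move; king on a1.
In check: yes, from the black rook on c1.
Legal moves: Kb2, Kxa2.
Count: 2.

2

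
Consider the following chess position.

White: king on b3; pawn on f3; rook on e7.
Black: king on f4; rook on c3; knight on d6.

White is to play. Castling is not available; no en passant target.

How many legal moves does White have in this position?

White to move; king on b3.
In check: yes, from the black rook on c3.
Legal moves: Kb4, Ka4, Kxc3, Kb2, Ka2.
Count: 5.

5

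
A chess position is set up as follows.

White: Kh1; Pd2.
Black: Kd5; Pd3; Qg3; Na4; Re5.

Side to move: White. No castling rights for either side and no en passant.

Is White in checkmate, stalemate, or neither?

White to move; white king on h1.
In check: no.
King squares — g1: attacked by Qg3; g2: attacked by Qg3; h2: attacked by Qg3.
Legal moves for White: none.
Not in check and no legal moves → stalemate.

stalemate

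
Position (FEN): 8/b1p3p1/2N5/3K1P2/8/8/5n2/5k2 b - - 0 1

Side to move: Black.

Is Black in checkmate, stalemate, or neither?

neither

Black to move; black king on f1.
In check: no.
Legal moves for Black: Bb8, Bb6, Bc5, Bd4, Be3, Ng4, Ne4, Nh3, Nd3, Nh1, Nd1, Kg2, Ke2, Kg1, Ke1, g6, g5.
Black has 17 legal moves and is not in check → neither.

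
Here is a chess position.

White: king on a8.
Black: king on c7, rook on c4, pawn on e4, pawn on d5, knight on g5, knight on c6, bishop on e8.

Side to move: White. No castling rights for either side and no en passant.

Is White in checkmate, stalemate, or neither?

White to move; white king on a8.
In check: no.
King squares — a7: attacked by Nc6; b7: attacked by Kc7; b8: attacked by Nc6.
Legal moves for White: none.
Not in check and no legal moves → stalemate.

stalemate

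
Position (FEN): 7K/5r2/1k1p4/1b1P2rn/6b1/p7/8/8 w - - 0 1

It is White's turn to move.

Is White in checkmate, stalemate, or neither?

stalemate

White to move; white king on h8.
In check: no.
King squares — g7: attacked by Rg5; h7: attacked by Rf7; g8: attacked by Rg5.
Legal moves for White: none.
Not in check and no legal moves → stalemate.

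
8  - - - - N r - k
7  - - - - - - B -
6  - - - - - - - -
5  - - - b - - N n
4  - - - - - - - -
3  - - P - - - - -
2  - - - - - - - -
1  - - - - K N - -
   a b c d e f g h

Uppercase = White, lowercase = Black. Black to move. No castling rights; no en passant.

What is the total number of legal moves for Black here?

Black to move; king on h8.
In check: yes, from the white bishop on g7.
Legal moves: Kg8, Nxg7.
Count: 2.

2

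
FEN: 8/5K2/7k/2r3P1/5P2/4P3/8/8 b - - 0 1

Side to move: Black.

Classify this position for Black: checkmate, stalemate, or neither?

neither

Black to move; black king on h6.
In check: yes, from the white pawn on g5.
King squares — g5: attacked by Pf4; h5: available; g6: attacked by Kf7; g7: attacked by Kf7; h7: available.
Legal moves for Black: Kh7, Kh5, Rxg5.
Black is in check but has 3 legal moves → neither.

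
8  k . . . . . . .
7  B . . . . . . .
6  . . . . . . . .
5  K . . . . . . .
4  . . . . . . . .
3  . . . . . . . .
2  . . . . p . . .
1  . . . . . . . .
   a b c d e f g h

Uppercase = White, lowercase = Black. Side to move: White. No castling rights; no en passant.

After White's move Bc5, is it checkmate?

After Bc5: black king on a8; in check: no.
Black is not in check, so this cannot be checkmate.

no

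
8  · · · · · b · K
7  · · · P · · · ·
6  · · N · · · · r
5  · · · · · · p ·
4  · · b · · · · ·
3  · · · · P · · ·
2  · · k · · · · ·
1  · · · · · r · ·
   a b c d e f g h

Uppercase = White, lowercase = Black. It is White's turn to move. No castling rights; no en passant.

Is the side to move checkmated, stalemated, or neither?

White to move; white king on h8.
In check: yes, from the black rook on h6.
King squares — g7: attacked by Bf8; h7: attacked by Rh6; g8: attacked by Bc4.
Legal moves for White: none.
In check with no legal moves → checkmate.

checkmate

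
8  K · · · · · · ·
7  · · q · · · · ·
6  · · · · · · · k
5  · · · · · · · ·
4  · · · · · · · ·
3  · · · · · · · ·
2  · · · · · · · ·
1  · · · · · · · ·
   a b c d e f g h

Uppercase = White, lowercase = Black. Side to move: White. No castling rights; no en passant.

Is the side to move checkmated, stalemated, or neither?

White to move; white king on a8.
In check: no.
King squares — a7: attacked by Qc7; b7: attacked by Qc7; b8: attacked by Qc7.
Legal moves for White: none.
Not in check and no legal moves → stalemate.

stalemate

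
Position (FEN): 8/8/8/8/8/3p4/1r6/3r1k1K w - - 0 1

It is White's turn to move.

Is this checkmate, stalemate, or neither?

stalemate

White to move; white king on h1.
In check: no.
King squares — g1: attacked by Kf1; g2: attacked by Kf1; h2: attacked by Rb2.
Legal moves for White: none.
Not in check and no legal moves → stalemate.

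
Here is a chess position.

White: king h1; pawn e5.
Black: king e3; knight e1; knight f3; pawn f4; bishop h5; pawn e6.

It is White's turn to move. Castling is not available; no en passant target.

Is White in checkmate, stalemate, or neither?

stalemate

White to move; white king on h1.
In check: no.
King squares — g1: attacked by Nf3; g2: attacked by Ne1; h2: attacked by Nf3.
Legal moves for White: none.
Not in check and no legal moves → stalemate.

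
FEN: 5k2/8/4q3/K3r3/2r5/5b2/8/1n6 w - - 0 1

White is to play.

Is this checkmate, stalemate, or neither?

checkmate

White to move; white king on a5.
In check: yes, from the black rook on e5.
King squares — a4: attacked by Rc4; b4: attacked by Rc4; b5: attacked by Re5; a6: attacked by Qe6; b6: attacked by Qe6.
Legal moves for White: none.
In check with no legal moves → checkmate.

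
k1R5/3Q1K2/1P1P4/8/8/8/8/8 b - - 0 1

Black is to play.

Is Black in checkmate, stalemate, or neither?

checkmate

Black to move; black king on a8.
In check: yes, from the white rook on c8.
King squares — a7: attacked by Pb6; b7: attacked by Qd7; b8: attacked by Rc8.
Legal moves for Black: none.
In check with no legal moves → checkmate.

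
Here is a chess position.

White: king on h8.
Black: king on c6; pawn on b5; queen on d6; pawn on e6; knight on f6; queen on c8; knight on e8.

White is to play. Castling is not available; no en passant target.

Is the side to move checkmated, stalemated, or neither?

stalemate

White to move; white king on h8.
In check: no.
King squares — g7: attacked by Ne8; h7: attacked by Nf6; g8: attacked by Nf6.
Legal moves for White: none.
Not in check and no legal moves → stalemate.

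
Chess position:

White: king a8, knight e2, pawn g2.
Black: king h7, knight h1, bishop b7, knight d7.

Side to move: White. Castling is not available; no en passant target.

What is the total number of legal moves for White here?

White to move; king on a8.
In check: yes, from the black bishop on b7.
Legal moves: Kxb7, Ka7.
Count: 2.

2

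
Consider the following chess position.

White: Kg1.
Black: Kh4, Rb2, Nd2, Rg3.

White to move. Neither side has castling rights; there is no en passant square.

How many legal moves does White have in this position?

3

White to move; king on g1.
In check: yes, from the black rook on g3.
Legal moves: Kh2, Kf2, Kh1.
Count: 3.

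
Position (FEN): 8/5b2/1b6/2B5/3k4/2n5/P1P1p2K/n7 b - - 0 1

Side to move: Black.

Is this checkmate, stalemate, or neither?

neither

Black to move; black king on d4.
In check: yes, from the white bishop on c5.
King squares — c3: own knight; d3: attacked by Pc2; e3: attacked by Bc5; c4: available; e4: available; c5: available; d5: available; e5: available.
Legal moves for Black: Ke5, Kd5, Kxc5, Ke4, Kc4, Bxc5.
Black is in check but has 6 legal moves → neither.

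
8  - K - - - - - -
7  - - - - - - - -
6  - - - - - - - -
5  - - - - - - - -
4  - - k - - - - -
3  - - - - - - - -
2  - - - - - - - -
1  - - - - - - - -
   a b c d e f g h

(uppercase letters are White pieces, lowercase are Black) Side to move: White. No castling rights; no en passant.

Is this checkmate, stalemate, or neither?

White to move; white king on b8.
In check: no.
Legal moves for White: Kc8, Ka8, Kc7, Kb7, Ka7.
White has 5 legal moves and is not in check → neither.

neither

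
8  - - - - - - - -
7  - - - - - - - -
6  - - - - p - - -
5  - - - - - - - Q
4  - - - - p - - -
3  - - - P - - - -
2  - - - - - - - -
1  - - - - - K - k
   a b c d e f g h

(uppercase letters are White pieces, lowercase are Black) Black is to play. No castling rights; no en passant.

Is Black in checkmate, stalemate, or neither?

checkmate

Black to move; black king on h1.
In check: yes, from the white queen on h5.
King squares — g1: attacked by Kf1; g2: attacked by Kf1; h2: attacked by Qh5.
Legal moves for Black: none.
In check with no legal moves → checkmate.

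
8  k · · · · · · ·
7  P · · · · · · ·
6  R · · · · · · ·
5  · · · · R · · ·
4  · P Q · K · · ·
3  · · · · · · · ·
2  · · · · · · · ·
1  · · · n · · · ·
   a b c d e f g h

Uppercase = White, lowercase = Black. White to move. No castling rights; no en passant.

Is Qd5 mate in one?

After Qd5: black king on a8; in check: yes, from the white queen on d5.
King squares — a7: attacked by Ra6; b7: attacked by Qd5; b8: attacked by Pa7.
Black has no legal moves → checkmate.

yes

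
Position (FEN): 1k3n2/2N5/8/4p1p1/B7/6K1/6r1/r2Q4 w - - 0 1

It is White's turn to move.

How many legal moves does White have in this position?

White to move; king on g3.
In check: yes, from the black rook on g2.
Legal moves: Kh3, Kf3, Kxg2.
Count: 3.

3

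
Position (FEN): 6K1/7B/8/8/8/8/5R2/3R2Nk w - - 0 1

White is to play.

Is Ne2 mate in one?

yes

After Ne2: black king on h1; in check: yes, from the white rook on d1.
King squares — g1: attacked by Rd1; g2: attacked by Rf2; h2: attacked by Rf2.
Black has no legal moves → checkmate.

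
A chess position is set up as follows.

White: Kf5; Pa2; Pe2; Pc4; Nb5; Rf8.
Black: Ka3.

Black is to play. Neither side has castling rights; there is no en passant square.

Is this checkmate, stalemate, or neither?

neither

Black to move; black king on a3.
In check: yes, from the white knight on b5.
Legal moves for Black: Kb4, Ka4, Kb2, Kxa2.
Black is in check but has 4 legal moves → neither.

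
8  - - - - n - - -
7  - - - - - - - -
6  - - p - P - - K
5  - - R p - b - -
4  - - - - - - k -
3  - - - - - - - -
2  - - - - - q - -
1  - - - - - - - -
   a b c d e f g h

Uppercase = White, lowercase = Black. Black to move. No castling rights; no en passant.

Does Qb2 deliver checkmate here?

no

After Qb2: white king on h6; in check: no.
White is not in check, so this cannot be checkmate.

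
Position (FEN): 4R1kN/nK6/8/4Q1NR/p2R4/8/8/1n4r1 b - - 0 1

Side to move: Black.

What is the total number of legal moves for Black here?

Black to move; king on g8.
In check: yes, from the white rook on e8.
Legal moves: none.
Count: 0.

0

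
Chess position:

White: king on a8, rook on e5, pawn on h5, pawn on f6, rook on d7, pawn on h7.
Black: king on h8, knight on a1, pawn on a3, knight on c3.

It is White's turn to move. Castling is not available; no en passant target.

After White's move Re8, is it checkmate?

yes

After Re8: black king on h8; in check: yes, from the white rook on e8.
King squares — g7: attacked by Pf6; h7: attacked by Rd7; g8: attacked by Ph7.
Black has no legal moves → checkmate.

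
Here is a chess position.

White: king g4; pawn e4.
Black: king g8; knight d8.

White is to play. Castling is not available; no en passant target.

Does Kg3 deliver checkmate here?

After Kg3: black king on g8; in check: no.
Black is not in check, so this cannot be checkmate.

no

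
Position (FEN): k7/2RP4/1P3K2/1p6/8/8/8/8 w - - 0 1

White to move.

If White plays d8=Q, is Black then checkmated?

After d8=Q: black king on a8; in check: yes, from the white queen on d8.
King squares — a7: attacked by Pb6; b7: attacked by Rc7; b8: attacked by Qd8.
Black has no legal moves → checkmate.

yes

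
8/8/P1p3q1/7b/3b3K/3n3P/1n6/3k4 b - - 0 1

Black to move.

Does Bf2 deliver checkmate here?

After Bf2: white king on h4; in check: yes, from the black bishop on f2.
King squares — g3: attacked by Bf2; h3: own pawn; g4: attacked by Bh5; g5: attacked by Qg6; h5: attacked by Qg6.
White has no legal moves → checkmate.

yes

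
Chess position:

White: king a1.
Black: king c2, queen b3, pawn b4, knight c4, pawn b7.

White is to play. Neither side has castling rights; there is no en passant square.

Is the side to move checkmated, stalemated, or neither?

White to move; white king on a1.
In check: no.
King squares — b1: attacked by Kc2; a2: attacked by Qb3; b2: attacked by Kc2.
Legal moves for White: none.
Not in check and no legal moves → stalemate.

stalemate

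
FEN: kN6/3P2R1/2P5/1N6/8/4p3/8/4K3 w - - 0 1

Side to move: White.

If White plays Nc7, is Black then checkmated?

After Nc7: black king on a8; in check: yes, from the white knight on c7.
Black has 2 legal replies: Kxb8, Ka7.
In check but a legal move exists → not checkmate.

no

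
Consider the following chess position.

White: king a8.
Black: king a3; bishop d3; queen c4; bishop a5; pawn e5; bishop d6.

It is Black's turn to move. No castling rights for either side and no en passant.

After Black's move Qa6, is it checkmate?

yes

After Qa6: white king on a8; in check: yes, from the black queen on a6.
King squares — a7: attacked by Qa6; b7: attacked by Qa6; b8: attacked by Bd6.
White has no legal moves → checkmate.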